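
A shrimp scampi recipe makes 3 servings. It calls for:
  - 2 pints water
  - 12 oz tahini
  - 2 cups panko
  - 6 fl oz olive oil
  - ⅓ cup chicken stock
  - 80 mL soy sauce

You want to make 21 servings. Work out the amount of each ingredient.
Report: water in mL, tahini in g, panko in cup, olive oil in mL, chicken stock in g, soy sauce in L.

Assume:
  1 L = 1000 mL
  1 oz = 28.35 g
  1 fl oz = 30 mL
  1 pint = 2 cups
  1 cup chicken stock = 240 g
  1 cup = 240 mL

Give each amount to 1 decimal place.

water: 6720.0 mL; tahini: 2381.4 g; panko: 14.0 cup; olive oil: 1260.0 mL; chicken stock: 560.0 g; soy sauce: 0.6 L

Scaling factor: 21/3 = 7.
water: 2 pint × 7 × 2 cup/pint × 240 mL/cup = 6720.0 mL
tahini: 12 oz × 7 × 28.35 g/oz = 2381.4 g
panko: 2 cup × 7 = 14.0 cup
olive oil: 6 fl oz × 7 × 30 mL/fl oz = 1260.0 mL
chicken stock: 1/3 cup × 7 × 240 g/cup = 560.0 g
soy sauce: 80 mL × 7 ÷ 1000 mL/L ≈ 0.6 L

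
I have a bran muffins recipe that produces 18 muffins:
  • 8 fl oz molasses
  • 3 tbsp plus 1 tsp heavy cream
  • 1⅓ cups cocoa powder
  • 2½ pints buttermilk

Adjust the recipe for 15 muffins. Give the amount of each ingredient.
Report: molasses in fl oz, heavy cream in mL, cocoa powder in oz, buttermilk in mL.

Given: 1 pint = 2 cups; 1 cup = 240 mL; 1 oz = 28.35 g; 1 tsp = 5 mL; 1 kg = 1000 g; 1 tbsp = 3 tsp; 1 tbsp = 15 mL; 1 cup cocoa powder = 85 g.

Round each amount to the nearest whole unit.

Scaling factor: 15/18 = 5/6.
molasses: 8 fl oz × 5/6 ≈ 7 fl oz
heavy cream: (3 tbsp + 1 tsp = 10/3 tbsp) × 5/6 × 15 mL/tbsp ≈ 42 mL
cocoa powder: 4/3 cup × 5/6 × 85 g/cup ÷ 28.35 g/oz ≈ 3 oz
buttermilk: 2.5 pint × 5/6 × 2 cup/pint × 240 mL/cup = 1000 mL

molasses: 7 fl oz; heavy cream: 42 mL; cocoa powder: 3 oz; buttermilk: 1000 mL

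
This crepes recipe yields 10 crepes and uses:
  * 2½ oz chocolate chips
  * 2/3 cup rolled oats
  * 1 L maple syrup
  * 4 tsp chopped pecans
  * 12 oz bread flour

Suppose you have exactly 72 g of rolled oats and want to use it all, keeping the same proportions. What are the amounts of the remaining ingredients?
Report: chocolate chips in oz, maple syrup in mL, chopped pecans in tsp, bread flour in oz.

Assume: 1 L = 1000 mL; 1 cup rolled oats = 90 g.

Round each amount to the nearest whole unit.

chocolate chips: 3 oz; maple syrup: 1200 mL; chopped pecans: 5 tsp; bread flour: 14 oz

The original recipe has 60 g of rolled oats, so the scaling factor is 72 ÷ 60 = 6/5 = 1.2.
chocolate chips: 2.5 oz × 6/5 = 3 oz
maple syrup: 1 L × 6/5 × 1000 mL/L = 1200 mL
chopped pecans: 4 tsp × 6/5 ≈ 5 tsp
bread flour: 12 oz × 6/5 ≈ 14 oz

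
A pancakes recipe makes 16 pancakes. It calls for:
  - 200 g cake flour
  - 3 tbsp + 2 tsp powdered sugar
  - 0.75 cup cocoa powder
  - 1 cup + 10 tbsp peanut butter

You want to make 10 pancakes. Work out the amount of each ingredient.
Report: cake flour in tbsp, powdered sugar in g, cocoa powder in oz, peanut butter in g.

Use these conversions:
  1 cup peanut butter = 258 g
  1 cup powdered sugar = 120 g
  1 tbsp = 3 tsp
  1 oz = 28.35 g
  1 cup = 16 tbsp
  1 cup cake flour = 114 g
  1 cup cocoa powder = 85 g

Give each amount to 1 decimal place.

cake flour: 17.5 tbsp; powdered sugar: 17.2 g; cocoa powder: 1.4 oz; peanut butter: 262.0 g

Scaling factor: 10/16 = 5/8 = 0.625.
cake flour: 200 g × 5/8 ÷ 114 g/cup × 16 tbsp/cup ≈ 17.5 tbsp
powdered sugar: (3 tbsp + 2 tsp = 11/3 tbsp) × 5/8 ÷ 16 tbsp/cup × 120 g/cup ≈ 17.2 g
cocoa powder: 0.75 cup × 5/8 × 85 g/cup ÷ 28.35 g/oz ≈ 1.4 oz
peanut butter: (1 cup + 10 tbsp = 1.625 cup) × 5/8 × 258 g/cup ≈ 262.0 g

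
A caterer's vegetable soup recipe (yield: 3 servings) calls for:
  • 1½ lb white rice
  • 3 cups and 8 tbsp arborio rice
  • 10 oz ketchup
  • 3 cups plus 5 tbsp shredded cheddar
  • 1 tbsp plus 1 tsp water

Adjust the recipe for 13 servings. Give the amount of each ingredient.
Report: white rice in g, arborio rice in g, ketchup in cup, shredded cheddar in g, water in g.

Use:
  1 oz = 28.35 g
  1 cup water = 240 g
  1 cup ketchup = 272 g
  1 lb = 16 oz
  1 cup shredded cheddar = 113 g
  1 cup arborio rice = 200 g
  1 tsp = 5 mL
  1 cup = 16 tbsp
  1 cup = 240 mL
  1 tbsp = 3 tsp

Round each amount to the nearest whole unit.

Scaling factor: 13/3.
white rice: 1.5 lb × 13/3 × 16 oz/lb × 28.35 g/oz ≈ 2948 g
arborio rice: (3 cup + 8 tbsp = 3.5 cup) × 13/3 × 200 g/cup ≈ 3033 g
ketchup: 10 oz × 13/3 × 28.35 g/oz ÷ 272 g/cup ≈ 5 cup
shredded cheddar: (3 cup + 5 tbsp = 3.3125 cup) × 13/3 × 113 g/cup ≈ 1622 g
water: (1 tbsp + 1 tsp = 4/3 tbsp) × 13/3 ÷ 16 tbsp/cup × 240 g/cup ≈ 87 g

white rice: 2948 g; arborio rice: 3033 g; ketchup: 5 cup; shredded cheddar: 1622 g; water: 87 g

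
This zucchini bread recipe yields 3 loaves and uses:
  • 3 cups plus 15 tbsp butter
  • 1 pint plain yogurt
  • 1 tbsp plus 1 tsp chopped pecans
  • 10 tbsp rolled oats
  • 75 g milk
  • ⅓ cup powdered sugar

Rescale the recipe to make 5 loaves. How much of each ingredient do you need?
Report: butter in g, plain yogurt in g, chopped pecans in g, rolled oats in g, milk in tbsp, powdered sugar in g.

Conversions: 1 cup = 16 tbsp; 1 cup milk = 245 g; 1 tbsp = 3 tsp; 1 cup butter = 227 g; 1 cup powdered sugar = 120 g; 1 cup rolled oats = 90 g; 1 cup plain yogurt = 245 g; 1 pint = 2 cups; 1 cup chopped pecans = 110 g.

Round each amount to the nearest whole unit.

butter: 1490 g; plain yogurt: 817 g; chopped pecans: 15 g; rolled oats: 94 g; milk: 8 tbsp; powdered sugar: 67 g

Scaling factor: 5/3.
butter: (3 cup + 15 tbsp = 3.9375 cup) × 5/3 × 227 g/cup ≈ 1490 g
plain yogurt: 1 pint × 5/3 × 2 cup/pint × 245 g/cup ≈ 817 g
chopped pecans: (1 tbsp + 1 tsp = 4/3 tbsp) × 5/3 ÷ 16 tbsp/cup × 110 g/cup ≈ 15 g
rolled oats: 10 tbsp × 5/3 ÷ 16 tbsp/cup × 90 g/cup ≈ 94 g
milk: 75 g × 5/3 ÷ 245 g/cup × 16 tbsp/cup ≈ 8 tbsp
powdered sugar: 1/3 cup × 5/3 × 120 g/cup ≈ 67 g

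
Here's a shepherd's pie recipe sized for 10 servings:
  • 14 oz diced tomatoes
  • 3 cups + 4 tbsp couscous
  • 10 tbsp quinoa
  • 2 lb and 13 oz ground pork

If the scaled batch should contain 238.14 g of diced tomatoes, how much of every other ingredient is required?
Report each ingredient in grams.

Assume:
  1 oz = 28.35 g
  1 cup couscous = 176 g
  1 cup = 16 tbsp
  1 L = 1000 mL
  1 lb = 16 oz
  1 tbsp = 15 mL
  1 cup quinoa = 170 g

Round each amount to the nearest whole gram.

The original recipe has 396.9 g of diced tomatoes, so the scaling factor is 238.14 ÷ 396.9 = 3/5 = 0.6.
couscous: (3 cup + 4 tbsp = 3.25 cup) × 3/5 × 176 g/cup ≈ 343 g
quinoa: 10 tbsp × 3/5 ÷ 16 tbsp/cup × 170 g/cup ≈ 64 g
ground pork: (2 lb + 13 oz = 2.8125 lb) × 3/5 × 16 oz/lb × 28.35 g/oz ≈ 765 g

couscous: 343 g; quinoa: 64 g; ground pork: 765 g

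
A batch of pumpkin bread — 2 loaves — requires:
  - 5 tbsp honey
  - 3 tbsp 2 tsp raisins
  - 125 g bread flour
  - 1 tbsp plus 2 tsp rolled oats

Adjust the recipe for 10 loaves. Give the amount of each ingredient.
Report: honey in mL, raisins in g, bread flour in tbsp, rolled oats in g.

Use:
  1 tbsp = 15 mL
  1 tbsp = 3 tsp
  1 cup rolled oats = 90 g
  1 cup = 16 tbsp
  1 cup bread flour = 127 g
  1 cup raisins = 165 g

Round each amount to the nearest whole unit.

honey: 375 mL; raisins: 189 g; bread flour: 79 tbsp; rolled oats: 47 g

Scaling factor: 10/2 = 5.
honey: 5 tbsp × 5 × 15 mL/tbsp = 375 mL
raisins: (3 tbsp + 2 tsp = 11/3 tbsp) × 5 ÷ 16 tbsp/cup × 165 g/cup ≈ 189 g
bread flour: 125 g × 5 ÷ 127 g/cup × 16 tbsp/cup ≈ 79 tbsp
rolled oats: (1 tbsp + 2 tsp = 5/3 tbsp) × 5 ÷ 16 tbsp/cup × 90 g/cup ≈ 47 g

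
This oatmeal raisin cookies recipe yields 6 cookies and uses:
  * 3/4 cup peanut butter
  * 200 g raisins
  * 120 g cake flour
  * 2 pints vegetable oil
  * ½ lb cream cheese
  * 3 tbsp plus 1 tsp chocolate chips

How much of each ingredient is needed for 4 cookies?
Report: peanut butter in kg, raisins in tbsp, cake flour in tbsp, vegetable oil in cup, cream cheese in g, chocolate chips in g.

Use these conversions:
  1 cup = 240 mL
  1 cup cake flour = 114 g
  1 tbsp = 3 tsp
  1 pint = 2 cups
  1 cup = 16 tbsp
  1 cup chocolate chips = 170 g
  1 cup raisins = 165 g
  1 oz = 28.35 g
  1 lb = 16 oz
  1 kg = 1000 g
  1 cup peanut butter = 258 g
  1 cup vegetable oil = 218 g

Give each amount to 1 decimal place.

peanut butter: 0.1 kg; raisins: 12.9 tbsp; cake flour: 11.2 tbsp; vegetable oil: 2.7 cup; cream cheese: 151.2 g; chocolate chips: 23.6 g

Scaling factor: 4/6 = 2/3.
peanut butter: 0.75 cup × 2/3 × 258 g/cup ÷ 1000 g/kg ≈ 0.1 kg
raisins: 200 g × 2/3 ÷ 165 g/cup × 16 tbsp/cup ≈ 12.9 tbsp
cake flour: 120 g × 2/3 ÷ 114 g/cup × 16 tbsp/cup ≈ 11.2 tbsp
vegetable oil: 2 pint × 2/3 × 2 cup/pint ≈ 2.7 cup
cream cheese: 0.5 lb × 2/3 × 16 oz/lb × 28.35 g/oz = 151.2 g
chocolate chips: (3 tbsp + 1 tsp = 10/3 tbsp) × 2/3 ÷ 16 tbsp/cup × 170 g/cup ≈ 23.6 g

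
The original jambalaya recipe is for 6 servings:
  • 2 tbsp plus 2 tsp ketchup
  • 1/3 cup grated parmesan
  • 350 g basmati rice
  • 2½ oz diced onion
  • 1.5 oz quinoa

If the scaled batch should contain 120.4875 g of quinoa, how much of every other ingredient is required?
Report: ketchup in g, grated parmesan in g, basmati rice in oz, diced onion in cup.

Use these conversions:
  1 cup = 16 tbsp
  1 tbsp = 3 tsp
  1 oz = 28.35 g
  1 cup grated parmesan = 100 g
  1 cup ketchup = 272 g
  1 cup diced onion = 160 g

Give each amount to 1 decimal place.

The original recipe has 42.525 g of quinoa, so the scaling factor is 120.4875 ÷ 42.525 = 17/6.
ketchup: (2 tbsp + 2 tsp = 8/3 tbsp) × 17/6 ÷ 16 tbsp/cup × 272 g/cup ≈ 128.4 g
grated parmesan: 1/3 cup × 17/6 × 100 g/cup ≈ 94.4 g
basmati rice: 350 g × 17/6 ÷ 28.35 g/oz ≈ 35.0 oz
diced onion: 2.5 oz × 17/6 × 28.35 g/oz ÷ 160 g/cup ≈ 1.3 cup

ketchup: 128.4 g; grated parmesan: 94.4 g; basmati rice: 35.0 oz; diced onion: 1.3 cup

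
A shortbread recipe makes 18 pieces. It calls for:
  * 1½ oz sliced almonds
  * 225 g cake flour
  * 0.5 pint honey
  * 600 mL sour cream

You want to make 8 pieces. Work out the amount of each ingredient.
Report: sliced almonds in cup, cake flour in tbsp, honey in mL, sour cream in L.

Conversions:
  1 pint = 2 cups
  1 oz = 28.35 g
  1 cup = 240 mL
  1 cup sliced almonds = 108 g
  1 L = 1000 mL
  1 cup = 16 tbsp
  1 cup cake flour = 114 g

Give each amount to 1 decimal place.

sliced almonds: 0.2 cup; cake flour: 14.0 tbsp; honey: 106.7 mL; sour cream: 0.3 L

Scaling factor: 8/18 = 4/9.
sliced almonds: 1.5 oz × 4/9 × 28.35 g/oz ÷ 108 g/cup ≈ 0.2 cup
cake flour: 225 g × 4/9 ÷ 114 g/cup × 16 tbsp/cup ≈ 14.0 tbsp
honey: 0.5 pint × 4/9 × 2 cup/pint × 240 mL/cup ≈ 106.7 mL
sour cream: 600 mL × 4/9 ÷ 1000 mL/L ≈ 0.3 L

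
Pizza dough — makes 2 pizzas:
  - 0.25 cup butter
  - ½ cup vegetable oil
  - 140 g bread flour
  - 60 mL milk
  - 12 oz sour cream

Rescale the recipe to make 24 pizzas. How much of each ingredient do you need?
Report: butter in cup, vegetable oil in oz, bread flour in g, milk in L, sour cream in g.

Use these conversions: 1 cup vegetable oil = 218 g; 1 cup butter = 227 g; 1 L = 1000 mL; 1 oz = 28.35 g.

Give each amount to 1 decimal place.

butter: 3.0 cup; vegetable oil: 46.1 oz; bread flour: 1680.0 g; milk: 0.7 L; sour cream: 4082.4 g

Scaling factor: 24/2 = 12.
butter: 0.25 cup × 12 = 3.0 cup
vegetable oil: 0.5 cup × 12 × 218 g/cup ÷ 28.35 g/oz ≈ 46.1 oz
bread flour: 140 g × 12 = 1680.0 g
milk: 60 mL × 12 ÷ 1000 mL/L ≈ 0.7 L
sour cream: 12 oz × 12 × 28.35 g/oz = 4082.4 g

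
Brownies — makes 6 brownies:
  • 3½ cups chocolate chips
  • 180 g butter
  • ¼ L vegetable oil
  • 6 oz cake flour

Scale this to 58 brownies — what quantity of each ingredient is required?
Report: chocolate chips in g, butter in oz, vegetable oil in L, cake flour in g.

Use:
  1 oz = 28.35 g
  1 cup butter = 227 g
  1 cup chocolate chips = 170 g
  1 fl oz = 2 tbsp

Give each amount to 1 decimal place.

Scaling factor: 58/6 = 29/3.
chocolate chips: 3.5 cup × 29/3 × 170 g/cup ≈ 5751.7 g
butter: 180 g × 29/3 ÷ 28.35 g/oz ≈ 61.4 oz
vegetable oil: 0.25 L × 29/3 ≈ 2.4 L
cake flour: 6 oz × 29/3 × 28.35 g/oz = 1644.3 g

chocolate chips: 5751.7 g; butter: 61.4 oz; vegetable oil: 2.4 L; cake flour: 1644.3 g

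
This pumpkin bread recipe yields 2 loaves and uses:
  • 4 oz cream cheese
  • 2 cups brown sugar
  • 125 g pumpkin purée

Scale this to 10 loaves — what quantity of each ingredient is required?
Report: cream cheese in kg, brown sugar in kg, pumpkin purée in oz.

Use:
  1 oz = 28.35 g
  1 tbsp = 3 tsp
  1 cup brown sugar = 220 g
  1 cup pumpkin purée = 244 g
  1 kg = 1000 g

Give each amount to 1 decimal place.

Scaling factor: 10/2 = 5.
cream cheese: 4 oz × 5 × 28.35 g/oz ÷ 1000 g/kg ≈ 0.6 kg
brown sugar: 2 cup × 5 × 220 g/cup ÷ 1000 g/kg = 2.2 kg
pumpkin purée: 125 g × 5 ÷ 28.35 g/oz ≈ 22.0 oz

cream cheese: 0.6 kg; brown sugar: 2.2 kg; pumpkin purée: 22.0 oz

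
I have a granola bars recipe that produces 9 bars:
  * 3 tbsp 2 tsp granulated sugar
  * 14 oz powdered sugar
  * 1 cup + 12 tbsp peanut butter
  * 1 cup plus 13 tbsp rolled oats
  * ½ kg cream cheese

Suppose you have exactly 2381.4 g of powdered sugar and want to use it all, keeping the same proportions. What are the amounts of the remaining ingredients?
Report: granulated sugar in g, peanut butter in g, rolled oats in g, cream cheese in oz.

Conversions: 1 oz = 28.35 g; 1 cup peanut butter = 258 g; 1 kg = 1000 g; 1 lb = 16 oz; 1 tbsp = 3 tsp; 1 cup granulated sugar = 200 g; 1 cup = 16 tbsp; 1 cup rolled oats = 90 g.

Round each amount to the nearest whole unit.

The original recipe has 396.9 g of powdered sugar, so the scaling factor is 2381.4 ÷ 396.9 = 6.
granulated sugar: (3 tbsp + 2 tsp = 11/3 tbsp) × 6 ÷ 16 tbsp/cup × 200 g/cup = 275 g
peanut butter: (1 cup + 12 tbsp = 1.75 cup) × 6 × 258 g/cup = 2709 g
rolled oats: (1 cup + 13 tbsp = 1.8125 cup) × 6 × 90 g/cup ≈ 979 g
cream cheese: 0.5 kg × 6 × 1000 g/kg ÷ 28.35 g/oz ≈ 106 oz

granulated sugar: 275 g; peanut butter: 2709 g; rolled oats: 979 g; cream cheese: 106 oz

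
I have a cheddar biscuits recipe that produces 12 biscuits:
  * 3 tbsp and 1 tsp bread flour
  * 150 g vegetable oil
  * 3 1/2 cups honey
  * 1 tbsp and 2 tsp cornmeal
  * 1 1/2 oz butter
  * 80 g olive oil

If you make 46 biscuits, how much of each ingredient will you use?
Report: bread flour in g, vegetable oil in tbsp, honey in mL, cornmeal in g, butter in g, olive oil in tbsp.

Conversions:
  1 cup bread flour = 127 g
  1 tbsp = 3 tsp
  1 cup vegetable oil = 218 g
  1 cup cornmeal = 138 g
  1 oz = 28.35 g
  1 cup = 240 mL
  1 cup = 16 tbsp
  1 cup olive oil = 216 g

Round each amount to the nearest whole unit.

bread flour: 101 g; vegetable oil: 42 tbsp; honey: 3220 mL; cornmeal: 55 g; butter: 163 g; olive oil: 23 tbsp

Scaling factor: 46/12 = 23/6.
bread flour: (3 tbsp + 1 tsp = 10/3 tbsp) × 23/6 ÷ 16 tbsp/cup × 127 g/cup ≈ 101 g
vegetable oil: 150 g × 23/6 ÷ 218 g/cup × 16 tbsp/cup ≈ 42 tbsp
honey: 3.5 cup × 23/6 × 240 mL/cup = 3220 mL
cornmeal: (1 tbsp + 2 tsp = 5/3 tbsp) × 23/6 ÷ 16 tbsp/cup × 138 g/cup ≈ 55 g
butter: 1.5 oz × 23/6 × 28.35 g/oz ≈ 163 g
olive oil: 80 g × 23/6 ÷ 216 g/cup × 16 tbsp/cup ≈ 23 tbsp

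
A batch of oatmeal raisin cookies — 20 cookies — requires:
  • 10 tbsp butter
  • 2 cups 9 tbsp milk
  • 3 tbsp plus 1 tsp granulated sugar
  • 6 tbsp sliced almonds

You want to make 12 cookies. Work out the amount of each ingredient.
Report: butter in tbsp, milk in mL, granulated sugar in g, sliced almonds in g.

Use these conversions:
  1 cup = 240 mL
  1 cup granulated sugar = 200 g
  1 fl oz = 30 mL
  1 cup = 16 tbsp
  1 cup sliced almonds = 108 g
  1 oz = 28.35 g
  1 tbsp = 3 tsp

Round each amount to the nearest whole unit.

butter: 6 tbsp; milk: 369 mL; granulated sugar: 25 g; sliced almonds: 24 g

Scaling factor: 12/20 = 3/5 = 0.6.
butter: 10 tbsp × 3/5 = 6 tbsp
milk: (2 cup + 9 tbsp = 2.5625 cup) × 3/5 × 240 mL/cup = 369 mL
granulated sugar: (3 tbsp + 1 tsp = 10/3 tbsp) × 3/5 ÷ 16 tbsp/cup × 200 g/cup = 25 g
sliced almonds: 6 tbsp × 3/5 ÷ 16 tbsp/cup × 108 g/cup ≈ 24 g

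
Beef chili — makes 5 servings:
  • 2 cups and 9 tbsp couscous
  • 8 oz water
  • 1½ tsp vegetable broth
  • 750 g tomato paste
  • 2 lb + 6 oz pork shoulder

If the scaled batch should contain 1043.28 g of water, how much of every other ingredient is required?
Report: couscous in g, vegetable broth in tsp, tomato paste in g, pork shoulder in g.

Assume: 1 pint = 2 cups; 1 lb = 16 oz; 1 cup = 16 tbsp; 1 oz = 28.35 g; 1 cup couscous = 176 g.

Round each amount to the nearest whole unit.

The original recipe has 226.8 g of water, so the scaling factor is 1043.28 ÷ 226.8 = 23/5 = 4.6.
couscous: (2 cup + 9 tbsp = 2.5625 cup) × 23/5 × 176 g/cup ≈ 2075 g
vegetable broth: 1.5 tsp × 23/5 ≈ 7 tsp
tomato paste: 750 g × 23/5 = 3450 g
pork shoulder: (2 lb + 6 oz = 2.375 lb) × 23/5 × 16 oz/lb × 28.35 g/oz ≈ 4956 g

couscous: 2075 g; vegetable broth: 7 tsp; tomato paste: 3450 g; pork shoulder: 4956 g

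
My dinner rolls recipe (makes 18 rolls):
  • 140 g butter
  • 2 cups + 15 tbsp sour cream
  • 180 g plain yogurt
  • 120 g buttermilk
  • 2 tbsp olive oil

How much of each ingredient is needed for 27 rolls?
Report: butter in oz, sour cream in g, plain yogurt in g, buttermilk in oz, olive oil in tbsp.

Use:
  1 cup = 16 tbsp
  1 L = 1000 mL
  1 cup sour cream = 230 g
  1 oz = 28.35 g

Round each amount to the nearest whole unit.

butter: 7 oz; sour cream: 1013 g; plain yogurt: 270 g; buttermilk: 6 oz; olive oil: 3 tbsp

Scaling factor: 27/18 = 3/2 = 1.5.
butter: 140 g × 3/2 ÷ 28.35 g/oz ≈ 7 oz
sour cream: (2 cup + 15 tbsp = 2.9375 cup) × 3/2 × 230 g/cup ≈ 1013 g
plain yogurt: 180 g × 3/2 = 270 g
buttermilk: 120 g × 3/2 ÷ 28.35 g/oz ≈ 6 oz
olive oil: 2 tbsp × 3/2 = 3 tbsp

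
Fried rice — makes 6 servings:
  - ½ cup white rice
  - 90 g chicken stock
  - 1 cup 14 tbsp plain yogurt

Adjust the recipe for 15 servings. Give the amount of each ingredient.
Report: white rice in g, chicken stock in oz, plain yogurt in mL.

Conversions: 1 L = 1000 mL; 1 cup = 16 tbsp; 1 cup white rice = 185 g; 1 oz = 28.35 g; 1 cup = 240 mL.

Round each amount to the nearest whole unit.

Scaling factor: 15/6 = 5/2 = 2.5.
white rice: 0.5 cup × 5/2 × 185 g/cup ≈ 231 g
chicken stock: 90 g × 5/2 ÷ 28.35 g/oz ≈ 8 oz
plain yogurt: (1 cup + 14 tbsp = 1.875 cup) × 5/2 × 240 mL/cup = 1125 mL

white rice: 231 g; chicken stock: 8 oz; plain yogurt: 1125 mL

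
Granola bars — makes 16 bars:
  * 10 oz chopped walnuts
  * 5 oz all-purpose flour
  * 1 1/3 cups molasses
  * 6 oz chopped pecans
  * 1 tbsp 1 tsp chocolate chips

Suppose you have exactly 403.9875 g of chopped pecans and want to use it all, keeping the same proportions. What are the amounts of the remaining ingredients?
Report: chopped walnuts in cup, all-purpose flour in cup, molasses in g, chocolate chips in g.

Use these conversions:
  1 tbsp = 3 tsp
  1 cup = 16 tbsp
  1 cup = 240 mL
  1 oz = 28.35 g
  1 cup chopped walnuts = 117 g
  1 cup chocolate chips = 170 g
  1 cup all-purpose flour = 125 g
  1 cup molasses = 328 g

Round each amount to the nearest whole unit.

The original recipe has 170.1 g of chopped pecans, so the scaling factor is 403.9875 ÷ 170.1 = 19/8 = 2.375.
chopped walnuts: 10 oz × 19/8 × 28.35 g/oz ÷ 117 g/cup ≈ 6 cup
all-purpose flour: 5 oz × 19/8 × 28.35 g/oz ÷ 125 g/cup ≈ 3 cup
molasses: 4/3 cup × 19/8 × 328 g/cup ≈ 1039 g
chocolate chips: (1 tbsp + 1 tsp = 4/3 tbsp) × 19/8 ÷ 16 tbsp/cup × 170 g/cup ≈ 34 g

chopped walnuts: 6 cup; all-purpose flour: 3 cup; molasses: 1039 g; chocolate chips: 34 g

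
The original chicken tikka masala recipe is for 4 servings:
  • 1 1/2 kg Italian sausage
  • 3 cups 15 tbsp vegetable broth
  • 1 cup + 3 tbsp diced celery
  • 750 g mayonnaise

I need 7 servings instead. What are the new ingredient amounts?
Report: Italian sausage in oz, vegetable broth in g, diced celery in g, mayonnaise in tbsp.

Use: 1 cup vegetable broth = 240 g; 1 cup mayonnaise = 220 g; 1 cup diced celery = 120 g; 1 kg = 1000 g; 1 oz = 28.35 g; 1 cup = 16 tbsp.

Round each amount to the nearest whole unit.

Scaling factor: 7/4 = 1.75.
Italian sausage: 1.5 kg × 7/4 × 1000 g/kg ÷ 28.35 g/oz ≈ 93 oz
vegetable broth: (3 cup + 15 tbsp = 3.9375 cup) × 7/4 × 240 g/cup ≈ 1654 g
diced celery: (1 cup + 3 tbsp = 1.1875 cup) × 7/4 × 120 g/cup ≈ 249 g
mayonnaise: 750 g × 7/4 ÷ 220 g/cup × 16 tbsp/cup ≈ 95 tbsp

Italian sausage: 93 oz; vegetable broth: 1654 g; diced celery: 249 g; mayonnaise: 95 tbsp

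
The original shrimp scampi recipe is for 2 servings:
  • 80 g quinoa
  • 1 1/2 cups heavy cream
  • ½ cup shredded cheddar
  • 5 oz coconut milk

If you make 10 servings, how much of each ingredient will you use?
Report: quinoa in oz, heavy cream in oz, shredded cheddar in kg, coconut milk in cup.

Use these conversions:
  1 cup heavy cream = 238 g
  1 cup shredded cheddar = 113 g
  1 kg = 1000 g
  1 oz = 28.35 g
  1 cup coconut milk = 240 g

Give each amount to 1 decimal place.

Scaling factor: 10/2 = 5.
quinoa: 80 g × 5 ÷ 28.35 g/oz ≈ 14.1 oz
heavy cream: 1.5 cup × 5 × 238 g/cup ÷ 28.35 g/oz ≈ 63.0 oz
shredded cheddar: 0.5 cup × 5 × 113 g/cup ÷ 1000 g/kg ≈ 0.3 kg
coconut milk: 5 oz × 5 × 28.35 g/oz ÷ 240 g/cup ≈ 3.0 cup

quinoa: 14.1 oz; heavy cream: 63.0 oz; shredded cheddar: 0.3 kg; coconut milk: 3.0 cup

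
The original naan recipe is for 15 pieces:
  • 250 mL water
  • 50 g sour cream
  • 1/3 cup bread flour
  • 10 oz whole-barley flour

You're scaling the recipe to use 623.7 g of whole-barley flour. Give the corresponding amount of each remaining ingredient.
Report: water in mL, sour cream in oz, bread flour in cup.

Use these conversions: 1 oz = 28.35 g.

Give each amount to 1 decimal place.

water: 550.0 mL; sour cream: 3.9 oz; bread flour: 0.7 cup

The original recipe has 283.5 g of whole-barley flour, so the scaling factor is 623.7 ÷ 283.5 = 11/5 = 2.2.
water: 250 mL × 11/5 = 550.0 mL
sour cream: 50 g × 11/5 ÷ 28.35 g/oz ≈ 3.9 oz
bread flour: 1/3 cup × 11/5 ≈ 0.7 cup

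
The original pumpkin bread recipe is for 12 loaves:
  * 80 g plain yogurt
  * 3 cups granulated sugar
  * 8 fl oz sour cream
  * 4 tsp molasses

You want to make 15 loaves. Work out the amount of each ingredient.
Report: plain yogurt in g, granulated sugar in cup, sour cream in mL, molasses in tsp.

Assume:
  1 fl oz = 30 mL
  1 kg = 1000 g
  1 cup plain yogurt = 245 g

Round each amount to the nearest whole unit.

Scaling factor: 15/12 = 5/4 = 1.25.
plain yogurt: 80 g × 5/4 = 100 g
granulated sugar: 3 cup × 5/4 ≈ 4 cup
sour cream: 8 fl oz × 5/4 × 30 mL/fl oz = 300 mL
molasses: 4 tsp × 5/4 = 5 tsp

plain yogurt: 100 g; granulated sugar: 4 cup; sour cream: 300 mL; molasses: 5 tsp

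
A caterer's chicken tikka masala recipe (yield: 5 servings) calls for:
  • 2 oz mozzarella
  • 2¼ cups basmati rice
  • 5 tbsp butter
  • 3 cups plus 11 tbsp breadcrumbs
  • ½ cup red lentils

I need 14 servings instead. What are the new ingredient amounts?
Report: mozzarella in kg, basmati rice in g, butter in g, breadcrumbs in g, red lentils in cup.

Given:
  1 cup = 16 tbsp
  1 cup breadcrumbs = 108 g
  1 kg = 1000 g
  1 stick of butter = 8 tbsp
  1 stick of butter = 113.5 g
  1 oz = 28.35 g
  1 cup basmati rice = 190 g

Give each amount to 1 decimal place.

mozzarella: 0.2 kg; basmati rice: 1197.0 g; butter: 198.6 g; breadcrumbs: 1115.1 g; red lentils: 1.4 cup

Scaling factor: 14/5 = 2.8.
mozzarella: 2 oz × 14/5 × 28.35 g/oz ÷ 1000 g/kg ≈ 0.2 kg
basmati rice: 2.25 cup × 14/5 × 190 g/cup = 1197.0 g
butter: 5 tbsp × 14/5 ÷ 8 tbsp/stick × 113.5 g/stick ≈ 198.6 g
breadcrumbs: (3 cup + 11 tbsp = 3.6875 cup) × 14/5 × 108 g/cup = 1115.1 g
red lentils: 0.5 cup × 14/5 = 1.4 cup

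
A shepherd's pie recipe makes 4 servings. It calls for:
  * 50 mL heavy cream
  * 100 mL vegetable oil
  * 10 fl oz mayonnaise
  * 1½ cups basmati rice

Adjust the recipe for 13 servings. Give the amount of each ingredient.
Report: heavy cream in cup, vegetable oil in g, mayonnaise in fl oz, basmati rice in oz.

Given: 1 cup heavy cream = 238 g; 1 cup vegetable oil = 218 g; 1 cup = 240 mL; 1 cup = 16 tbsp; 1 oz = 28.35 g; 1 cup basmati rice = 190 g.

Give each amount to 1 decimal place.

heavy cream: 0.7 cup; vegetable oil: 295.2 g; mayonnaise: 32.5 fl oz; basmati rice: 32.7 oz

Scaling factor: 13/4 = 3.25.
heavy cream: 50 mL × 13/4 ÷ 240 mL/cup ≈ 0.7 cup
vegetable oil: 100 mL × 13/4 ÷ 240 mL/cup × 218 g/cup ≈ 295.2 g
mayonnaise: 10 fl oz × 13/4 = 32.5 fl oz
basmati rice: 1.5 cup × 13/4 × 190 g/cup ÷ 28.35 g/oz ≈ 32.7 oz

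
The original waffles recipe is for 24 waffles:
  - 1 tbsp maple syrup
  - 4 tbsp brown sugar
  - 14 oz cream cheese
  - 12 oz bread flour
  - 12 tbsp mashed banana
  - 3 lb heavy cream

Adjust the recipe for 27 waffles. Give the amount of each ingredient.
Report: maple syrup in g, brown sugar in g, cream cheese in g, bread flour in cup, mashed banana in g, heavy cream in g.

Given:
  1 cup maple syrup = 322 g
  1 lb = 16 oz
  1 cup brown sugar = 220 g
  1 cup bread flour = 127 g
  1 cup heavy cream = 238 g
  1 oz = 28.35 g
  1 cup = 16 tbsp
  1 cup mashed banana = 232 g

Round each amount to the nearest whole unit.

Scaling factor: 27/24 = 9/8 = 1.125.
maple syrup: 1 tbsp × 9/8 ÷ 16 tbsp/cup × 322 g/cup ≈ 23 g
brown sugar: 4 tbsp × 9/8 ÷ 16 tbsp/cup × 220 g/cup ≈ 62 g
cream cheese: 14 oz × 9/8 × 28.35 g/oz ≈ 447 g
bread flour: 12 oz × 9/8 × 28.35 g/oz ÷ 127 g/cup ≈ 3 cup
mashed banana: 12 tbsp × 9/8 ÷ 16 tbsp/cup × 232 g/cup ≈ 196 g
heavy cream: 3 lb × 9/8 × 16 oz/lb × 28.35 g/oz ≈ 1531 g

maple syrup: 23 g; brown sugar: 62 g; cream cheese: 447 g; bread flour: 3 cup; mashed banana: 196 g; heavy cream: 1531 g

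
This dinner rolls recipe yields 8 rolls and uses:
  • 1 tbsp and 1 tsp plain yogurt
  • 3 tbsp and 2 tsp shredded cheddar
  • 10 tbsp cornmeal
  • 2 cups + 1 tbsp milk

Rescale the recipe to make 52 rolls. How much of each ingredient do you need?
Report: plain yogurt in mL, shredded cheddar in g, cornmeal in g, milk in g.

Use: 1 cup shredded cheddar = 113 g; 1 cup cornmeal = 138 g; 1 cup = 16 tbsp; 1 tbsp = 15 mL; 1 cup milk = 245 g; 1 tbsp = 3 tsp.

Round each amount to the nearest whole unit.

plain yogurt: 130 mL; shredded cheddar: 168 g; cornmeal: 561 g; milk: 3285 g

Scaling factor: 52/8 = 13/2 = 6.5.
plain yogurt: (1 tbsp + 1 tsp = 4/3 tbsp) × 13/2 × 15 mL/tbsp = 130 mL
shredded cheddar: (3 tbsp + 2 tsp = 11/3 tbsp) × 13/2 ÷ 16 tbsp/cup × 113 g/cup ≈ 168 g
cornmeal: 10 tbsp × 13/2 ÷ 16 tbsp/cup × 138 g/cup ≈ 561 g
milk: (2 cup + 1 tbsp = 2.0625 cup) × 13/2 × 245 g/cup ≈ 3285 g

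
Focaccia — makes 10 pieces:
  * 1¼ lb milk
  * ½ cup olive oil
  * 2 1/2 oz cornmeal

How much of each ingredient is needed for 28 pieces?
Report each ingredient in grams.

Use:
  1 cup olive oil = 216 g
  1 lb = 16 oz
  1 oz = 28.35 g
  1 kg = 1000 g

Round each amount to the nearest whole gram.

milk: 1588 g; olive oil: 302 g; cornmeal: 198 g

Scaling factor: 28/10 = 14/5 = 2.8.
milk: 1.25 lb × 14/5 × 16 oz/lb × 28.35 g/oz ≈ 1588 g
olive oil: 0.5 cup × 14/5 × 216 g/cup ≈ 302 g
cornmeal: 2.5 oz × 14/5 × 28.35 g/oz ≈ 198 g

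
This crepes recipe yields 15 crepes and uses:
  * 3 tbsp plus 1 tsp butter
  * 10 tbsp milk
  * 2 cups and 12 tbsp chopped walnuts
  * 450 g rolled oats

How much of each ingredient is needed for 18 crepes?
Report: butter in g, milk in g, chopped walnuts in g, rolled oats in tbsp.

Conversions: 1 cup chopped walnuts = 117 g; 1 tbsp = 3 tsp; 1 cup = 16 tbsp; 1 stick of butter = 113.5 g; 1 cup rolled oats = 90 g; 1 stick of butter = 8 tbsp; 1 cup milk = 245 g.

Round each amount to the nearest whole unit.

Scaling factor: 18/15 = 6/5 = 1.2.
butter: (3 tbsp + 1 tsp = 10/3 tbsp) × 6/5 ÷ 8 tbsp/stick × 113.5 g/stick ≈ 57 g
milk: 10 tbsp × 6/5 ÷ 16 tbsp/cup × 245 g/cup ≈ 184 g
chopped walnuts: (2 cup + 12 tbsp = 2.75 cup) × 6/5 × 117 g/cup ≈ 386 g
rolled oats: 450 g × 6/5 ÷ 90 g/cup × 16 tbsp/cup = 96 tbsp

butter: 57 g; milk: 184 g; chopped walnuts: 386 g; rolled oats: 96 tbsp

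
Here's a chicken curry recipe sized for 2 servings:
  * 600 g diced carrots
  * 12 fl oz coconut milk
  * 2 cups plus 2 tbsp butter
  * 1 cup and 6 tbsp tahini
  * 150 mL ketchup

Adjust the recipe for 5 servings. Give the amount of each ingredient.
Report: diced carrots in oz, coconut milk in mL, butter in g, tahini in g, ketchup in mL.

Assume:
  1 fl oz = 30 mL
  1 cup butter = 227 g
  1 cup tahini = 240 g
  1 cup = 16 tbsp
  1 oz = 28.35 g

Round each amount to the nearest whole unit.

diced carrots: 53 oz; coconut milk: 900 mL; butter: 1206 g; tahini: 825 g; ketchup: 375 mL

Scaling factor: 5/2 = 2.5.
diced carrots: 600 g × 5/2 ÷ 28.35 g/oz ≈ 53 oz
coconut milk: 12 fl oz × 5/2 × 30 mL/fl oz = 900 mL
butter: (2 cup + 2 tbsp = 2.125 cup) × 5/2 × 227 g/cup ≈ 1206 g
tahini: (1 cup + 6 tbsp = 1.375 cup) × 5/2 × 240 g/cup = 825 g
ketchup: 150 mL × 5/2 = 375 mL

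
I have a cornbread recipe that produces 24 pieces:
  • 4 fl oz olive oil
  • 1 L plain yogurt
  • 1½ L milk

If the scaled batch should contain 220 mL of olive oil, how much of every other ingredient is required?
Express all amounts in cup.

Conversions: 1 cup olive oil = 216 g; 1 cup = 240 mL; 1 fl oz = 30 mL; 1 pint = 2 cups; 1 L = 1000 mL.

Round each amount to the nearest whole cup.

plain yogurt: 8 cup; milk: 11 cup

The original recipe has 120 mL of olive oil, so the scaling factor is 220 ÷ 120 = 11/6.
plain yogurt: 1 L × 11/6 × 1000 mL/L ÷ 240 mL/cup ≈ 8 cup
milk: 1.5 L × 11/6 × 1000 mL/L ÷ 240 mL/cup ≈ 11 cup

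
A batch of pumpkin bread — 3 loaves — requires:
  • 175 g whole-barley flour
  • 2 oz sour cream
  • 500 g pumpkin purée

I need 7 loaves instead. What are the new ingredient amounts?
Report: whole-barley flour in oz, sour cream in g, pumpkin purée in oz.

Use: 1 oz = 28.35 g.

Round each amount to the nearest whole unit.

whole-barley flour: 14 oz; sour cream: 132 g; pumpkin purée: 41 oz

Scaling factor: 7/3.
whole-barley flour: 175 g × 7/3 ÷ 28.35 g/oz ≈ 14 oz
sour cream: 2 oz × 7/3 × 28.35 g/oz ≈ 132 g
pumpkin purée: 500 g × 7/3 ÷ 28.35 g/oz ≈ 41 oz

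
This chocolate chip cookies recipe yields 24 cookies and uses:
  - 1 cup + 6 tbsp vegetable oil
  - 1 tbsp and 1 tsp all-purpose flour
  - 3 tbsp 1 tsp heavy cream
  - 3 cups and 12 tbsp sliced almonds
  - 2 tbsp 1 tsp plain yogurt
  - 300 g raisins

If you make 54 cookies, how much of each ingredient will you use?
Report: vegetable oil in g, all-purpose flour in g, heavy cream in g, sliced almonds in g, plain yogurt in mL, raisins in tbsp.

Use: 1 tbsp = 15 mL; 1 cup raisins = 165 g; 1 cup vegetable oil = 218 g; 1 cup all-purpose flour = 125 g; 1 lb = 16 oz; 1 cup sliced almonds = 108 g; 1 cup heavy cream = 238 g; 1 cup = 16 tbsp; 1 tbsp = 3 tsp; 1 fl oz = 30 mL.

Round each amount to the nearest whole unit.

Scaling factor: 54/24 = 9/4 = 2.25.
vegetable oil: (1 cup + 6 tbsp = 1.375 cup) × 9/4 × 218 g/cup ≈ 674 g
all-purpose flour: (1 tbsp + 1 tsp = 4/3 tbsp) × 9/4 ÷ 16 tbsp/cup × 125 g/cup ≈ 23 g
heavy cream: (3 tbsp + 1 tsp = 10/3 tbsp) × 9/4 ÷ 16 tbsp/cup × 238 g/cup ≈ 112 g
sliced almonds: (3 cup + 12 tbsp = 3.75 cup) × 9/4 × 108 g/cup ≈ 911 g
plain yogurt: (2 tbsp + 1 tsp = 7/3 tbsp) × 9/4 × 15 mL/tbsp ≈ 79 mL
raisins: 300 g × 9/4 ÷ 165 g/cup × 16 tbsp/cup ≈ 65 tbsp

vegetable oil: 674 g; all-purpose flour: 23 g; heavy cream: 112 g; sliced almonds: 911 g; plain yogurt: 79 mL; raisins: 65 tbsp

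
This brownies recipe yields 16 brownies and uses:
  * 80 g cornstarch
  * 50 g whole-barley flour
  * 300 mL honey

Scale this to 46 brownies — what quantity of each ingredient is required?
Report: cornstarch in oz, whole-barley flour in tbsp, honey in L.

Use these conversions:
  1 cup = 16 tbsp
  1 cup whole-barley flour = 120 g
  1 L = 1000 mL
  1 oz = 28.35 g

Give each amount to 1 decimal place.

Scaling factor: 46/16 = 23/8 = 2.875.
cornstarch: 80 g × 23/8 ÷ 28.35 g/oz ≈ 8.1 oz
whole-barley flour: 50 g × 23/8 ÷ 120 g/cup × 16 tbsp/cup ≈ 19.2 tbsp
honey: 300 mL × 23/8 ÷ 1000 mL/L ≈ 0.9 L

cornstarch: 8.1 oz; whole-barley flour: 19.2 tbsp; honey: 0.9 L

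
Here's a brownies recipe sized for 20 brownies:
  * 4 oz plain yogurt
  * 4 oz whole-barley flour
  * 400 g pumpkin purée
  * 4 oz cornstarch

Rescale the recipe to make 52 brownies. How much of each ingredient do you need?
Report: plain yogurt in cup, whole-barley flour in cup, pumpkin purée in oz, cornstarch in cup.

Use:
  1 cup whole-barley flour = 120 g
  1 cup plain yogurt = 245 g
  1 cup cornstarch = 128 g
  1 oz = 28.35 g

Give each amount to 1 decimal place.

plain yogurt: 1.2 cup; whole-barley flour: 2.5 cup; pumpkin purée: 36.7 oz; cornstarch: 2.3 cup

Scaling factor: 52/20 = 13/5 = 2.6.
plain yogurt: 4 oz × 13/5 × 28.35 g/oz ÷ 245 g/cup ≈ 1.2 cup
whole-barley flour: 4 oz × 13/5 × 28.35 g/oz ÷ 120 g/cup ≈ 2.5 cup
pumpkin purée: 400 g × 13/5 ÷ 28.35 g/oz ≈ 36.7 oz
cornstarch: 4 oz × 13/5 × 28.35 g/oz ÷ 128 g/cup ≈ 2.3 cup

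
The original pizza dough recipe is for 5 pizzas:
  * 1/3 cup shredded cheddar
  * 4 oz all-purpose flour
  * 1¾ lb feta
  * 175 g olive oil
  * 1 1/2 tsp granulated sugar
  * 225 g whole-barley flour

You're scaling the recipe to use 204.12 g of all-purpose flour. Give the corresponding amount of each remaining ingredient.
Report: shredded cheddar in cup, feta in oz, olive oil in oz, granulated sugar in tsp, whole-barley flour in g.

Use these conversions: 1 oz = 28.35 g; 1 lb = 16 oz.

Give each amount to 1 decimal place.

The original recipe has 113.4 g of all-purpose flour, so the scaling factor is 204.12 ÷ 113.4 = 9/5 = 1.8.
shredded cheddar: 1/3 cup × 9/5 = 0.6 cup
feta: 1.75 lb × 9/5 × 16 oz/lb = 50.4 oz
olive oil: 175 g × 9/5 ÷ 28.35 g/oz ≈ 11.1 oz
granulated sugar: 1.5 tsp × 9/5 = 2.7 tsp
whole-barley flour: 225 g × 9/5 = 405.0 g

shredded cheddar: 0.6 cup; feta: 50.4 oz; olive oil: 11.1 oz; granulated sugar: 2.7 tsp; whole-barley flour: 405.0 g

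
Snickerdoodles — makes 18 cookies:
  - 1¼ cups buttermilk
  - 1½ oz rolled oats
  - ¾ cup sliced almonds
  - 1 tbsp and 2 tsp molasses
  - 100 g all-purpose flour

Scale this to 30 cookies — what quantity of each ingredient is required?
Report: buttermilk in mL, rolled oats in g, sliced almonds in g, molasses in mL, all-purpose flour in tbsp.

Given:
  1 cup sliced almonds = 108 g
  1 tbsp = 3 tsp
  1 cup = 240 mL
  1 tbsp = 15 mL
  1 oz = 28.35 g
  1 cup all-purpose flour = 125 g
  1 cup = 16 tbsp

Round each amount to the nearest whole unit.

buttermilk: 500 mL; rolled oats: 71 g; sliced almonds: 135 g; molasses: 42 mL; all-purpose flour: 21 tbsp

Scaling factor: 30/18 = 5/3.
buttermilk: 1.25 cup × 5/3 × 240 mL/cup = 500 mL
rolled oats: 1.5 oz × 5/3 × 28.35 g/oz ≈ 71 g
sliced almonds: 0.75 cup × 5/3 × 108 g/cup = 135 g
molasses: (1 tbsp + 2 tsp = 5/3 tbsp) × 5/3 × 15 mL/tbsp ≈ 42 mL
all-purpose flour: 100 g × 5/3 ÷ 125 g/cup × 16 tbsp/cup ≈ 21 tbsp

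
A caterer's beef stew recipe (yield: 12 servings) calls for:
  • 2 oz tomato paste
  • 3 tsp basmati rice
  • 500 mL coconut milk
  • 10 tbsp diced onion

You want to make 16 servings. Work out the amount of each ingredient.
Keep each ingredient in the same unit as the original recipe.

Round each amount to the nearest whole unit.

tomato paste: 3 oz; basmati rice: 4 tsp; coconut milk: 667 mL; diced onion: 13 tbsp

Scaling factor: 16/12 = 4/3.
tomato paste: 2 oz × 4/3 ≈ 3 oz
basmati rice: 3 tsp × 4/3 = 4 tsp
coconut milk: 500 mL × 4/3 ≈ 667 mL
diced onion: 10 tbsp × 4/3 ≈ 13 tbsp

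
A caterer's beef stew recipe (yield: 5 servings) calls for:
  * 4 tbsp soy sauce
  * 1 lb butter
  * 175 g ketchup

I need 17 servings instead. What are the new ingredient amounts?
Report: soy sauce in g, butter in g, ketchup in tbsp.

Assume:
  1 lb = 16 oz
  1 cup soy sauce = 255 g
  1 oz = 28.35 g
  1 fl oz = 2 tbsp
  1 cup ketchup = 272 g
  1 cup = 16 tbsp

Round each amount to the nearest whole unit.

soy sauce: 217 g; butter: 1542 g; ketchup: 35 tbsp

Scaling factor: 17/5 = 3.4.
soy sauce: 4 tbsp × 17/5 ÷ 16 tbsp/cup × 255 g/cup ≈ 217 g
butter: 1 lb × 17/5 × 16 oz/lb × 28.35 g/oz ≈ 1542 g
ketchup: 175 g × 17/5 ÷ 272 g/cup × 16 tbsp/cup = 35 tbsp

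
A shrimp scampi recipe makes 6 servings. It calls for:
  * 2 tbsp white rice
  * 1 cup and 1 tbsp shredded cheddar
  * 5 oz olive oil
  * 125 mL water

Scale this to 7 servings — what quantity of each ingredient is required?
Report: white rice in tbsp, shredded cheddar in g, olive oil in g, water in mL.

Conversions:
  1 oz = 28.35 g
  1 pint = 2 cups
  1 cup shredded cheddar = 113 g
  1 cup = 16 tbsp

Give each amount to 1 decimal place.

white rice: 2.3 tbsp; shredded cheddar: 140.1 g; olive oil: 165.4 g; water: 145.8 mL

Scaling factor: 7/6.
white rice: 2 tbsp × 7/6 ≈ 2.3 tbsp
shredded cheddar: (1 cup + 1 tbsp = 1.0625 cup) × 7/6 × 113 g/cup ≈ 140.1 g
olive oil: 5 oz × 7/6 × 28.35 g/oz ≈ 165.4 g
water: 125 mL × 7/6 ≈ 145.8 mL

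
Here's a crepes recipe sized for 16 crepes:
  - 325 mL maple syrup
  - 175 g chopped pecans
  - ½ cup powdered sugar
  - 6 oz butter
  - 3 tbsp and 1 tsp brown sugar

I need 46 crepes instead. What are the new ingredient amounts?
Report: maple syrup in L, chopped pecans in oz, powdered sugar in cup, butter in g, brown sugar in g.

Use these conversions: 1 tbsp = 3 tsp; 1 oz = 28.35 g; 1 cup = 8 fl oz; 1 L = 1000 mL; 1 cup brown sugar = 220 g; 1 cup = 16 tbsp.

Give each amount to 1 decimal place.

Scaling factor: 46/16 = 23/8 = 2.875.
maple syrup: 325 mL × 23/8 ÷ 1000 mL/L ≈ 0.9 L
chopped pecans: 175 g × 23/8 ÷ 28.35 g/oz ≈ 17.7 oz
powdered sugar: 0.5 cup × 23/8 ≈ 1.4 cup
butter: 6 oz × 23/8 × 28.35 g/oz ≈ 489.0 g
brown sugar: (3 tbsp + 1 tsp = 10/3 tbsp) × 23/8 ÷ 16 tbsp/cup × 220 g/cup ≈ 131.8 g

maple syrup: 0.9 L; chopped pecans: 17.7 oz; powdered sugar: 1.4 cup; butter: 489.0 g; brown sugar: 131.8 g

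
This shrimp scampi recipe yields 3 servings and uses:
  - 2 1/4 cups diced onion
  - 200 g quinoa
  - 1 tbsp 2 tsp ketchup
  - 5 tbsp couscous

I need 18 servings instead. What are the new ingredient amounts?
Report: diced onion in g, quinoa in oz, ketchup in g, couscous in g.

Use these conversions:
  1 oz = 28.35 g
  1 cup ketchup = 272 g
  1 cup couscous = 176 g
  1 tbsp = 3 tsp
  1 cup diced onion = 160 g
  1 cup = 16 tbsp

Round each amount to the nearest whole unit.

diced onion: 2160 g; quinoa: 42 oz; ketchup: 170 g; couscous: 330 g

Scaling factor: 18/3 = 6.
diced onion: 2.25 cup × 6 × 160 g/cup = 2160 g
quinoa: 200 g × 6 ÷ 28.35 g/oz ≈ 42 oz
ketchup: (1 tbsp + 2 tsp = 5/3 tbsp) × 6 ÷ 16 tbsp/cup × 272 g/cup = 170 g
couscous: 5 tbsp × 6 ÷ 16 tbsp/cup × 176 g/cup = 330 g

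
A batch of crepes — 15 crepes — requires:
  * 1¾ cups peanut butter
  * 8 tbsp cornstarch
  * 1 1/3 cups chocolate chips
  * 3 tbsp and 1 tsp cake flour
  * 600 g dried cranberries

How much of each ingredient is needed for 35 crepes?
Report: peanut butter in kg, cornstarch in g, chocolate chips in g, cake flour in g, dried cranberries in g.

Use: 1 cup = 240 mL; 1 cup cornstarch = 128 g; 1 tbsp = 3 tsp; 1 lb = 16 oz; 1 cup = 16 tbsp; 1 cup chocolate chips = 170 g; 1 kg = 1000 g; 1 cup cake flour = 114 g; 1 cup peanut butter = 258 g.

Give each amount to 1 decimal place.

Scaling factor: 35/15 = 7/3.
peanut butter: 1.75 cup × 7/3 × 258 g/cup ÷ 1000 g/kg ≈ 1.1 kg
cornstarch: 8 tbsp × 7/3 ÷ 16 tbsp/cup × 128 g/cup ≈ 149.3 g
chocolate chips: 4/3 cup × 7/3 × 170 g/cup ≈ 528.9 g
cake flour: (3 tbsp + 1 tsp = 10/3 tbsp) × 7/3 ÷ 16 tbsp/cup × 114 g/cup ≈ 55.4 g
dried cranberries: 600 g × 7/3 = 1400.0 g

peanut butter: 1.1 kg; cornstarch: 149.3 g; chocolate chips: 528.9 g; cake flour: 55.4 g; dried cranberries: 1400.0 g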